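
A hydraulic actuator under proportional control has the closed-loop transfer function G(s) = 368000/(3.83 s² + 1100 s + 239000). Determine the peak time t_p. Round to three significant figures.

t_p ≈ 0.0154 s

Dividing through by 3.83: denominator becomes s² + 287.2 s + 62400.
So ω_n = √62400 = 250 rad/s and ζ = 287.2/(2·250) = 0.575.
The damped frequency ω_d = ω_n√(1−ζ²) = 204 rad/s. t_p = π/ω_d = 0.0154 s.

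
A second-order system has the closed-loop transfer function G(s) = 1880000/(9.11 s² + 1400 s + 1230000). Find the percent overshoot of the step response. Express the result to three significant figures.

Dividing through by 9.11: denominator becomes s² + 153.7 s + 135000.
So ω_n = √135000 = 367 rad/s and ζ = 153.7/(2·367) = 0.209.
Overshoot: exp(−π·0.209/√(1−0.209²)) = 0.511, i.e. 51.1%.

%OS ≈ 51.1%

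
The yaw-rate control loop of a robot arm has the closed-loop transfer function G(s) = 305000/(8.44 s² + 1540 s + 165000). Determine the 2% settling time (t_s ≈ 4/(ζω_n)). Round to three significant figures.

Dividing through by 8.44: denominator becomes s² + 182.5 s + 19550.
So ω_n = √19550 = 140 rad/s and ζ = 182.5/(2·140) = 0.652.
t_s ≈ 4/(ζω_n) = 0.0438 s.

t_s ≈ 0.0438 s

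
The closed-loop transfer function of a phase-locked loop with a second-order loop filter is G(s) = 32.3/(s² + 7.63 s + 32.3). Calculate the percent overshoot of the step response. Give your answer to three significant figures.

%OS ≈ 5.81%

Comparing the denominator to s² + 2ζω_n s + ω_n²: ω_n = √32.3 = 5.68 rad/s, and 2ζω_n = 7.63 so ζ = 7.63/(2·5.68) = 0.671.
%OS = 100·exp(−πζ/√(1−ζ²)) = 5.81%.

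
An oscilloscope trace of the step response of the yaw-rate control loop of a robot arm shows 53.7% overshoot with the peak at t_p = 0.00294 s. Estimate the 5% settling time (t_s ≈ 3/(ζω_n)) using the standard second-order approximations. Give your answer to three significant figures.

From the overshoot, ζ = −ln(OS)/√(π²+ln²(OS)) = 0.194.
From t_p = π/ω_d, ω_d = π/0.00294 = 1070 rad/s, so ω_n = ω_d/√(1−ζ²) = 1090 rad/s.
t_s ≈ 3/(ζω_n) = 3/(0.194·1090) = 0.0142 s.

t_s ≈ 0.0142 s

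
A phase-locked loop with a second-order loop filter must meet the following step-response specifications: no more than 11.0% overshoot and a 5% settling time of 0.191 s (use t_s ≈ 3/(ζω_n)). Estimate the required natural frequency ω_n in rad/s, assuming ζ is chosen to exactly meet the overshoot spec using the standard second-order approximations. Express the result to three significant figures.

Inverting the overshoot relation: ζ = |ln 0.110|/√(π² + ln²0.110) = 0.575.
Then ω_n = 3/(ζ t_s) = 3/(0.575 × 0.191) = 27.3 rad/s.

ω_n ≈ 27.3 rad/s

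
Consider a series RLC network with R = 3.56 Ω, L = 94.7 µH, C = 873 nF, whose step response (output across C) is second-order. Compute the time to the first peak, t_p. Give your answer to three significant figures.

t_p ≈ 0.0000290 s

For a series RLC circuit (capacitor voltage as output), ω_n = 1/√(LC) = 1/√(94.7 µH · 873 nF) = 110000 rad/s.
ζ = (R/2)·√(C/L) = (3.56/2)·√(873 nF/94.7 µH) = 0.171.
ω_d = 110000·√(1 − 0.171²) = 108000 rad/s. t_p = π/ω_d = 0.0000290 s.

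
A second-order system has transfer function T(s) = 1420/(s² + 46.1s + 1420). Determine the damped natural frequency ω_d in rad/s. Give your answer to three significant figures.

ω_d ≈ 29.8 rad/s

ω_n = √1420 = 37.7 rad/s; ζ = 46.1/(2·37.7) = 0.612.
The damped frequency ω_d = ω_n√(1−ζ²) = 29.8 rad/s.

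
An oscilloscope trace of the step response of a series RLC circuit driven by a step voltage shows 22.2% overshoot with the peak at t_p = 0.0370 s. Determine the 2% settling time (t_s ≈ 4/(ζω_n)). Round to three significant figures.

t_s ≈ 0.0983 s

The overshoot fixes ζ = −ln(OS)/√(π²+ln²(OS)) = 0.432.
t_p = π/ω_d ⇒ ω_d = 84.9 rad/s; then ω_n = ω_d/√(1−ζ²) = 94.1 rad/s.
t_s ≈ 4/(ζω_n) = 4/(0.432·94.1) = 0.0983 s.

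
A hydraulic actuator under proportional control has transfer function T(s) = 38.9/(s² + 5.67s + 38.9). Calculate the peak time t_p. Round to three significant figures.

ω_n = √38.9 = 6.24 rad/s; ζ = 5.67/(2·6.24) = 0.455.
The damped frequency ω_d = ω_n√(1−ζ²) = 5.56 rad/s. Then t_p = π/ω_d = 0.565 s.

t_p ≈ 0.565 s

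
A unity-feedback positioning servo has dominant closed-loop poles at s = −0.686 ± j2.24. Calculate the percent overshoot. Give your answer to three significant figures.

With σ = 0.686, ω_d = 2.24: ω_n = √(σ²+ω_d²) = 2.34 rad/s, ζ = σ/ω_n = 0.293.
Overshoot: exp(−π·0.293/√(1−0.293²)) = 0.382, i.e. 38.2%.

%OS ≈ 38.2%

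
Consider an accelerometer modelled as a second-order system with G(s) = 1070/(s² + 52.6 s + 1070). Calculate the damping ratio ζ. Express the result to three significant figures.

Comparing the denominator to s² + 2ζω_n s + ω_n²: ω_n = √1070 = 32.7 rad/s, and 2ζω_n = 52.6 so ζ = 52.6/(2·32.7) = 0.804.

ζ ≈ 0.804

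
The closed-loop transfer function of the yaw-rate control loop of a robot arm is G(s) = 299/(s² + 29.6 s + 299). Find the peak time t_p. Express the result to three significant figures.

ω_n = √299 = 17.3 rad/s; ζ = 29.6/(2·17.3) = 0.856.
ω_d = ω_n√(1−ζ²) = 8.94 rad/s. Then t_p = π/ω_d = 0.351 s.

t_p ≈ 0.351 s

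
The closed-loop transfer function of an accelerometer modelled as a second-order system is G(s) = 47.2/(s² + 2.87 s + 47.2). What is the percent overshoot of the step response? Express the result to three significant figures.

Matching coefficients with s² + 2ζω_n s + ω_n² gives ω_n² = 47.2 ⇒ ω_n = 6.87 rad/s, and ζ = 2.87/(2ω_n) = 0.209.
%OS = 100·exp(−πζ/√(1−ζ²)) = 51.1%.

%OS ≈ 51.1%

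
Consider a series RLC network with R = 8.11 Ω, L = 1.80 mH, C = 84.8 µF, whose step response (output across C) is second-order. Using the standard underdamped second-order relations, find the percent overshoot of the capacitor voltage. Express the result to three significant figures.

%OS ≈ 0.295%

For a series RLC circuit (capacitor voltage as output), ω_n = 1/√(LC) = 1/√(1.80 mH · 84.8 µF) = 2560 rad/s.
ζ = (R/2)·√(C/L) = (8.11/2)·√(84.8 µF/1.80 mH) = 0.880.
%OS = 100 e^{−πζ/√(1−ζ²)} with ζ = 0.880 gives 0.295%.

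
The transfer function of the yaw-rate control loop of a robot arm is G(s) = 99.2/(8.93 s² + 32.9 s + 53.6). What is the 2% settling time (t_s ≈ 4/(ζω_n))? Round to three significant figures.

t_s ≈ 2.17 s

Dividing through by 8.93: denominator becomes s² + 3.684 s + 6.002.
So ω_n = √6.002 = 2.45 rad/s and ζ = 3.684/(2·2.45) = 0.752.
t_s ≈ 4/(ζω_n) = 2.17 s.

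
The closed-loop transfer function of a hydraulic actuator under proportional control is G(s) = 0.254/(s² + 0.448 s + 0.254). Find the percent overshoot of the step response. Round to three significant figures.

%OS ≈ 21.0%

Comparing the denominator to s² + 2ζω_n s + ω_n²: ω_n = √0.254 = 0.504 rad/s, and 2ζω_n = 0.448 so ζ = 0.448/(2·0.504) = 0.444.
%OS = 100·exp(−πζ/√(1−ζ²)) = 21.0%.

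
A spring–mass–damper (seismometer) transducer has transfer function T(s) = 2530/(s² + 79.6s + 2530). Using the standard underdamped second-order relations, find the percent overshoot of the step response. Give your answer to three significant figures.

%OS ≈ 1.72%

ω_n = √2530 = 50.3 rad/s; ζ = 79.6/(2·50.3) = 0.791.
Overshoot: exp(−π·0.791/√(1−0.791²)) = 0.0172, i.e. 1.72%.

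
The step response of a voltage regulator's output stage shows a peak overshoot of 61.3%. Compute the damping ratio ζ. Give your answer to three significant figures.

ζ ≈ 0.154

Inverting the overshoot relation: ζ = |ln 0.613|/√(π² + ln²0.613) = 0.154.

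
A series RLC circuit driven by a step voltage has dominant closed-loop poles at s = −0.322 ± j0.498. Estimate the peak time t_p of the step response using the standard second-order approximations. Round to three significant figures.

t_p = π/ω_d with ω_d = 0.498 (the imaginary part), so t_p = 6.31 s.

t_p ≈ 6.31 s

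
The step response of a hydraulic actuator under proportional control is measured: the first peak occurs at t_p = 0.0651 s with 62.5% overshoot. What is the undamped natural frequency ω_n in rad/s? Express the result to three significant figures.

The overshoot fixes ζ = −ln(OS)/√(π²+ln²(OS)) = 0.148.
From t_p = π/ω_d, ω_d = π/0.0651 = 48.3 rad/s, so ω_n = ω_d/√(1−ζ²) = 48.8 rad/s.

ω_n ≈ 48.8 rad/s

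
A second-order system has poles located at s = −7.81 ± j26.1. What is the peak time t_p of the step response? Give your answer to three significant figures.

t_p = π/ω_d with ω_d = 26.1 (the imaginary part), so t_p = 0.120 s.

t_p ≈ 0.120 s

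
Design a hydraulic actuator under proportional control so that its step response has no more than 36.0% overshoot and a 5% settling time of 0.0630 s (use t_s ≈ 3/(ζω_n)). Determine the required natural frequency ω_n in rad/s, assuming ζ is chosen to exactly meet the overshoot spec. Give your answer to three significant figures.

ζ = −ln(OS)/√(π² + (ln OS)²). With OS = 0.360, ln OS = −1.022 and ζ = 1.022/3.304 = 0.309.
Then ω_n = 3/(ζ t_s) = 3/(0.309 × 0.0630) = 154 rad/s.

ω_n ≈ 154 rad/s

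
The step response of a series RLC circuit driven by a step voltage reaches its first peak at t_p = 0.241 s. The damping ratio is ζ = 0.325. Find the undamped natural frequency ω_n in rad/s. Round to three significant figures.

ω_n ≈ 13.8 rad/s

Peak time t_p = π/ω_d, so ω_d = π/t_p = π/0.241 = 13.0 rad/s.
ω_n = ω_d/√(1−ζ²) = 13.0/√0.894 = 13.8 rad/s.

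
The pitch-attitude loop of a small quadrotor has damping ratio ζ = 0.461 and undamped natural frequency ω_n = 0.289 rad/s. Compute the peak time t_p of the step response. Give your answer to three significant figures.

The damped frequency is ω_d = ω_n√(1−ζ²) = 0.289·√(1−0.213) = 0.256 rad/s.
Peak time t_p = π/ω_d = π/0.256 = 12.2 s.

t_p ≈ 12.2 s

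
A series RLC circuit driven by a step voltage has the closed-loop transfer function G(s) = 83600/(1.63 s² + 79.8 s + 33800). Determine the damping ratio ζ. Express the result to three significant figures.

ζ ≈ 0.170

Dividing through by 1.63: denominator becomes s² + 48.96 s + 20740.
So ω_n = √20740 = 144 rad/s and ζ = 48.96/(2·144) = 0.170.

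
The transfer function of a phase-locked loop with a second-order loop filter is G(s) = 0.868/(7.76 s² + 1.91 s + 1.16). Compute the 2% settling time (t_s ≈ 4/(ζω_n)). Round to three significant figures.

t_s ≈ 32.5 s

Dividing through by 7.76: denominator becomes s² + 0.2461 s + 0.1495.
So ω_n = √0.1495 = 0.387 rad/s and ζ = 0.2461/(2·0.387) = 0.318.
t_s ≈ 4/(ζω_n) = 32.5 s.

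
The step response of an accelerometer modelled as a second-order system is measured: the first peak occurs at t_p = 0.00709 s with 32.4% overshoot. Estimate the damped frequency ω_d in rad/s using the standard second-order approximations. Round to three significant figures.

ω_d ≈ 443 rad/s

t_p = π/ω_d, so ω_d = π/0.00709 = 443 rad/s.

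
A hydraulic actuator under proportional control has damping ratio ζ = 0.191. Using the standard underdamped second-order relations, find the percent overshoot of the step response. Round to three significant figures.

For an underdamped second-order system, %OS = 100·exp(−πζ/√(1−ζ²)).
πζ/√(1−ζ²) = π·0.191/√(1−0.0365) = 0.6113, so %OS = 100·e^(−0.6113) = 54.3%.

%OS ≈ 54.3%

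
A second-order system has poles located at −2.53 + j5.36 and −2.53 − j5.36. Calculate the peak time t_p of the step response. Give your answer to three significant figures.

t_p ≈ 0.586 s

t_p = π/ω_d with ω_d = 5.36 (the imaginary part), so t_p = 0.586 s.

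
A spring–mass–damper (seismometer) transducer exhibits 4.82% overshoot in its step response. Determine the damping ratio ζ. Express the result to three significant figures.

Inverting the overshoot relation: ζ = |ln 0.0482|/√(π² + ln²0.0482) = 0.694.

ζ ≈ 0.694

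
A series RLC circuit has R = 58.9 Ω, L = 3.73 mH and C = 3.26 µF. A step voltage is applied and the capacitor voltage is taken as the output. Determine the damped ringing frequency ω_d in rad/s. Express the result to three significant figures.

ω_d ≈ 4460 rad/s

For a series RLC circuit (capacitor voltage as output), ω_n = 1/√(LC) = 1/√(3.73 mH · 3.26 µF) = 9070 rad/s.
ζ = (R/2)·√(C/L) = (58.9/2)·√(3.26 µF/3.73 mH) = 0.871.
ω_d = ω_n√(1−ζ²) = 4460 rad/s.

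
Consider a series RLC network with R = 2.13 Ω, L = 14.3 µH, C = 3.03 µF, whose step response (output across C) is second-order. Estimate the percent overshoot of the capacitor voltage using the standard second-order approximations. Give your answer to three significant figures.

For a series RLC circuit (capacitor voltage as output), ω_n = 1/√(LC) = 1/√(14.3 µH · 3.03 µF) = 152000 rad/s.
ζ = (R/2)·√(C/L) = (2.13/2)·√(3.03 µF/14.3 µH) = 0.490.
%OS = 100·exp(−πζ/√(1−ζ²)) = 17.1%.

%OS ≈ 17.1%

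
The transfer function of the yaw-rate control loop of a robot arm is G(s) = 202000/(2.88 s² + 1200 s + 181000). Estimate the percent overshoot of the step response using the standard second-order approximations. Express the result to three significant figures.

Dividing through by 2.88: denominator becomes s² + 416.7 s + 62850.
So ω_n = √62850 = 251 rad/s and ζ = 416.7/(2·251) = 0.831.
Overshoot: exp(−π·0.831/√(1−0.831²)) = 0.00915, i.e. 0.915%.

%OS ≈ 0.915%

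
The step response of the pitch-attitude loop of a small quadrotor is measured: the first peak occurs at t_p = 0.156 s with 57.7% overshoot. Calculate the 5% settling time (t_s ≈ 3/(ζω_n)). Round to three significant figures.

t_s ≈ 0.851 s

ζ from %OS: ζ = |ln 0.577|/√(π²+ln²0.577) = 0.172.
From t_p = π/ω_d, ω_d = π/0.156 = 20.1 rad/s, so ω_n = ω_d/√(1−ζ²) = 20.4 rad/s.
t_s ≈ 3/(ζω_n) = 3/(0.172·20.4) = 0.851 s.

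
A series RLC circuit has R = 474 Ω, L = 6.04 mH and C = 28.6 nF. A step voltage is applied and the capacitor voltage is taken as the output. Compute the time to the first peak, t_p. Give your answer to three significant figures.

t_p ≈ 0.0000482 s

For a series RLC circuit (capacitor voltage as output), ω_n = 1/√(LC) = 1/√(6.04 mH · 28.6 nF) = 76100 rad/s.
ζ = (R/2)·√(C/L) = (474/2)·√(28.6 nF/6.04 mH) = 0.516.
ω_d = 76100·√(1 − 0.516²) = 65200 rad/s. t_p = π/ω_d = 0.0000482 s.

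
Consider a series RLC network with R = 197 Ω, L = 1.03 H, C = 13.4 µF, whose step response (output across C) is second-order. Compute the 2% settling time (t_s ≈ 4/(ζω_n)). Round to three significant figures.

For a series RLC circuit (capacitor voltage as output), ω_n = 1/√(LC) = 1/√(1.03 H · 13.4 µF) = 269 rad/s.
ζ = (R/2)·√(C/L) = (197/2)·√(13.4 µF/1.03 H) = 0.355.
t_s ≈ 4/(ζω_n) = 0.0418 s.

t_s ≈ 0.0418 s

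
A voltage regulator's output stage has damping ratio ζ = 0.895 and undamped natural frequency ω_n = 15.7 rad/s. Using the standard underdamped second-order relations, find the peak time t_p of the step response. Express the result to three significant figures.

The damped frequency is ω_d = ω_n√(1−ζ²) = 15.7·√(1−0.801) = 7.00 rad/s.
Peak time t_p = π/ω_d = π/7.00 = 0.449 s.

t_p ≈ 0.449 s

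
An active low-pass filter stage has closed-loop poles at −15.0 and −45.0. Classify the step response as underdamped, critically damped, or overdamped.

overdamped

Since the poles are distinct, negative and real, the response is overdamped.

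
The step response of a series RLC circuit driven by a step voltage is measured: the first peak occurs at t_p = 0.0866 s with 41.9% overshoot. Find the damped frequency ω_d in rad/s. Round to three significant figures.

ω_d ≈ 36.3 rad/s

t_p = π/ω_d, so ω_d = π/0.0866 = 36.3 rad/s.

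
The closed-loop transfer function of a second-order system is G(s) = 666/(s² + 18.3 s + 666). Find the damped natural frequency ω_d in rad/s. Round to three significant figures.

Comparing the denominator to s² + 2ζω_n s + ω_n²: ω_n = √666 = 25.8 rad/s, and 2ζω_n = 18.3 so ζ = 18.3/(2·25.8) = 0.355.
The damped frequency ω_d = ω_n√(1−ζ²) = 24.1 rad/s.

ω_d ≈ 24.1 rad/s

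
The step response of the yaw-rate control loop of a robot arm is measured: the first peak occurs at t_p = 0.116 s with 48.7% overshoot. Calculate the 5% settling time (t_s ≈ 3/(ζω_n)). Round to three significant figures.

From the overshoot, ζ = −ln(OS)/√(π²+ln²(OS)) = 0.223.
From t_p = π/ω_d, ω_d = π/0.116 = 27.1 rad/s, so ω_n = ω_d/√(1−ζ²) = 27.8 rad/s.
t_s ≈ 3/(ζω_n) = 3/(0.223·27.8) = 0.484 s.

t_s ≈ 0.484 s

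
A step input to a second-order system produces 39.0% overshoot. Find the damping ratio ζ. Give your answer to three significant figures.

ζ ≈ 0.287

Inverting the overshoot relation: ζ = |ln 0.390|/√(π² + ln²0.390) = 0.287.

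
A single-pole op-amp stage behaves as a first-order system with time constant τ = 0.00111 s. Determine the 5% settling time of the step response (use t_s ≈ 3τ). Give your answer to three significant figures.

t_s ≈ 0.00333 s

t_s ≈ 3τ = 0.00333 s.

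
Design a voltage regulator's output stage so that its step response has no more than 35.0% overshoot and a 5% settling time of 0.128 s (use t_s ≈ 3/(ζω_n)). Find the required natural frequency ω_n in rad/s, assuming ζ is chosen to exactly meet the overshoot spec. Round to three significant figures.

Inverting the overshoot relation: ζ = |ln 0.350|/√(π² + ln²0.350) = 0.317.
From t_s ≈ 3/(ζω_n): ω_n = 3/(ζ·t_s) = 3/(0.317·0.128) = 73.9 rad/s.

ω_n ≈ 73.9 rad/s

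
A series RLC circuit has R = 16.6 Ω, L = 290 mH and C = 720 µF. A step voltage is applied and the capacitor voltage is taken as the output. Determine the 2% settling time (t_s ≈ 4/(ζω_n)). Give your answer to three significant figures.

For a series RLC circuit (capacitor voltage as output), ω_n = 1/√(LC) = 1/√(290 mH · 720 µF) = 69.2 rad/s.
ζ = (R/2)·√(C/L) = (16.6/2)·√(720 µF/290 mH) = 0.414.
t_s ≈ 4/(ζω_n) = 0.140 s.

t_s ≈ 0.140 s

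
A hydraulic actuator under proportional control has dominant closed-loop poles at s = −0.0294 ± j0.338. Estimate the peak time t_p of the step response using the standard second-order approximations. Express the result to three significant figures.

t_p = π/ω_d with ω_d = 0.338 (the imaginary part), so t_p = 9.29 s.

t_p ≈ 9.29 s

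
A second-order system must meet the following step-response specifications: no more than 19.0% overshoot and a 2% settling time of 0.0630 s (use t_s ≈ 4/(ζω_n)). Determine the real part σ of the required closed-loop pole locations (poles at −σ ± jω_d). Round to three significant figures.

σ ≈ 63.5

The settling-time spec alone fixes σ = ζω_n = 4/t_s = 4/0.0630 = 63.5.
(Overshoot then fixes ζ = 0.467 and hence ω_d = σ·√(1−ζ²)/ζ = 120 rad/s.)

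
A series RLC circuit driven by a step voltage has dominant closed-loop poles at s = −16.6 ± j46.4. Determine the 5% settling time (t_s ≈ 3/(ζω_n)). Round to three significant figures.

t_s ≈ 0.181 s

For poles at −σ ± jω_d, ζω_n = σ = 16.6, so t_s ≈ 3/σ = 0.181 s.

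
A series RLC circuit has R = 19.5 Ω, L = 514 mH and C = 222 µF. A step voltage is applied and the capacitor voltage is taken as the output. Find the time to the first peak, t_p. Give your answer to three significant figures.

For a series RLC circuit (capacitor voltage as output), ω_n = 1/√(LC) = 1/√(514 mH · 222 µF) = 93.6 rad/s.
ζ = (R/2)·√(C/L) = (19.5/2)·√(222 µF/514 mH) = 0.203.
ω_d = ω_n√(1−ζ²) = 91.7 rad/s. t_p = π/ω_d = 0.0343 s.

t_p ≈ 0.0343 s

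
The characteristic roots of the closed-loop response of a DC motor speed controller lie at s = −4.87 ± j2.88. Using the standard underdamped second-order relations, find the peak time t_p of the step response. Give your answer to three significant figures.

t_p ≈ 1.09 s

t_p = π/ω_d with ω_d = 2.88 (the imaginary part), so t_p = 1.09 s.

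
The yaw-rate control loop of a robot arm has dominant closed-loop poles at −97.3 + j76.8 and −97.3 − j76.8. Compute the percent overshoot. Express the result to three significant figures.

%OS ≈ 1.87%

With σ = 97.3, ω_d = 76.8: ω_n = √(σ²+ω_d²) = 124 rad/s, ζ = σ/ω_n = 0.785.
%OS = 100 e^{−πζ/√(1−ζ²)} with ζ = 0.785 gives 1.87%.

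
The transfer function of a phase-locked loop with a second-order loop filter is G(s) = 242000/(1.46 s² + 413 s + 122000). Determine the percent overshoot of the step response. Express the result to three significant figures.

%OS ≈ 17.2%

Dividing through by 1.46: denominator becomes s² + 282.9 s + 83560.
So ω_n = √83560 = 289 rad/s and ζ = 282.9/(2·289) = 0.489.
Overshoot: exp(−π·0.489/√(1−0.489²)) = 0.172, i.e. 17.2%.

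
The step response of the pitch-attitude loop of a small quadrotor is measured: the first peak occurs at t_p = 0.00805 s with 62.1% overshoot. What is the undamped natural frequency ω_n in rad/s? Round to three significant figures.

ω_n ≈ 395 rad/s

ζ from %OS: ζ = |ln 0.621|/√(π²+ln²0.621) = 0.150.
From t_p = π/ω_d, ω_d = π/0.00805 = 390 rad/s, so ω_n = ω_d/√(1−ζ²) = 395 rad/s.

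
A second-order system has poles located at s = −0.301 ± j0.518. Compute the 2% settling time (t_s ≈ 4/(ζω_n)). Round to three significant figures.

t_s ≈ 13.3 s

For poles at −σ ± jω_d, ζω_n = σ = 0.301, so t_s ≈ 4/σ = 13.3 s.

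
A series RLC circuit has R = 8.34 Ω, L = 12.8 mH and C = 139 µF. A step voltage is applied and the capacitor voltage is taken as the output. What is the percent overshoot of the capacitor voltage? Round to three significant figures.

%OS ≈ 22.0%

For a series RLC circuit (capacitor voltage as output), ω_n = 1/√(LC) = 1/√(12.8 mH · 139 µF) = 750 rad/s.
ζ = (R/2)·√(C/L) = (8.34/2)·√(139 µF/12.8 mH) = 0.435.
%OS = 100 e^{−πζ/√(1−ζ²)} with ζ = 0.435 gives 22.0%.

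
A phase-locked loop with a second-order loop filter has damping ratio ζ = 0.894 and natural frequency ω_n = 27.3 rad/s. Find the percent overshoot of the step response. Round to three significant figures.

%OS ≈ 0.190%

For an underdamped second-order system, %OS = 100·exp(−πζ/√(1−ζ²)).
πζ/√(1−ζ²) = π·0.894/√(1−0.799) = 6.268, so %OS = 100·e^(−6.268) = 0.190%.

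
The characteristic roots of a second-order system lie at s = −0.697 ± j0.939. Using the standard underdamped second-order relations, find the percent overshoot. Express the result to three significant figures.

With σ = 0.697, ω_d = 0.939: ω_n = √(σ²+ω_d²) = 1.17 rad/s, ζ = σ/ω_n = 0.596.
%OS = 100·exp(−πζ/√(1−ζ²)) = 9.71%.

%OS ≈ 9.71%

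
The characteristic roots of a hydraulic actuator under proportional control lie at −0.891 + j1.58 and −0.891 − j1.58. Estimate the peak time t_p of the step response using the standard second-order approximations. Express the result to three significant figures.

t_p ≈ 1.99 s

t_p = π/ω_d with ω_d = 1.58 (the imaginary part), so t_p = 1.99 s.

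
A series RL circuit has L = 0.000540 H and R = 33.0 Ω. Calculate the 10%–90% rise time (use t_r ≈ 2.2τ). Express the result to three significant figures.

t_r ≈ 0.0000360 s

τ = L/R = 0.000540/33.0 = 0.0000164 s.
t_r ≈ 2.2τ = 0.0000360 s.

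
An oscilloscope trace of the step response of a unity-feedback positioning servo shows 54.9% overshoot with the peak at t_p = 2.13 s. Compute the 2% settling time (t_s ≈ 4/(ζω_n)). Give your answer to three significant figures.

t_s ≈ 14.2 s

From the overshoot, ζ = −ln(OS)/√(π²+ln²(OS)) = 0.187.
t_p = π/ω_d ⇒ ω_d = 1.47 rad/s; then ω_n = ω_d/√(1−ζ²) = 1.50 rad/s.
t_s ≈ 4/(ζω_n) = 4/(0.187·1.50) = 14.2 s.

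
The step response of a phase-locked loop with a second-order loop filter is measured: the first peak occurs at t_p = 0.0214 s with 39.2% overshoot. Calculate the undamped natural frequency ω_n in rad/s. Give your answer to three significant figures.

From the overshoot, ζ = −ln(OS)/√(π²+ln²(OS)) = 0.286.
From t_p = π/ω_d, ω_d = π/0.0214 = 147 rad/s, so ω_n = ω_d/√(1−ζ²) = 153 rad/s.

ω_n ≈ 153 rad/s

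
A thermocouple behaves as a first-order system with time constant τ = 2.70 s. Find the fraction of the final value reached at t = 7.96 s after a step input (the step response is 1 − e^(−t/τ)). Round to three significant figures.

y(t)/y_∞ = 1 − e^(−t/τ) = 1 − e^(−7.96/2.70) = 1 − e^(−2.95) = 0.948.

y/y_∞ ≈ 0.948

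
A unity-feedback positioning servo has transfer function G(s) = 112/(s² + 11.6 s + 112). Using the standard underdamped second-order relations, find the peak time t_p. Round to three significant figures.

ω_n = √112 = 10.6 rad/s; ζ = 11.6/(2·10.6) = 0.548.
ω_d = ω_n√(1−ζ²) = 8.85 rad/s. Then t_p = π/ω_d = 0.355 s.

t_p ≈ 0.355 s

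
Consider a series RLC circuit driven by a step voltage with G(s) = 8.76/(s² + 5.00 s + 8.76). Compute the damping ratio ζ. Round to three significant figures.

Matching coefficients with s² + 2ζω_n s + ω_n² gives ω_n² = 8.76 ⇒ ω_n = 2.96 rad/s, and ζ = 5.00/(2ω_n) = 0.845.

ζ ≈ 0.845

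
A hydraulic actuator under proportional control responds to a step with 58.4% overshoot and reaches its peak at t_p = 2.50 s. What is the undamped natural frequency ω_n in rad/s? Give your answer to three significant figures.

ω_n ≈ 1.27 rad/s

The overshoot fixes ζ = −ln(OS)/√(π²+ln²(OS)) = 0.169.
t_p = π/ω_d ⇒ ω_d = 1.26 rad/s; then ω_n = ω_d/√(1−ζ²) = 1.27 rad/s.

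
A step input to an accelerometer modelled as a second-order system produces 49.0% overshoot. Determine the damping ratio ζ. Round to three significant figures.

ζ ≈ 0.221

From %OS = 100·exp(−πζ/√(1−ζ²)), invert to get ζ = −ln(OS)/√(π² + ln²(OS)) with OS = 0.490.
−ln 0.490 = 0.7133, so ζ = 0.7133/√(π² + 0.5089) = 0.221.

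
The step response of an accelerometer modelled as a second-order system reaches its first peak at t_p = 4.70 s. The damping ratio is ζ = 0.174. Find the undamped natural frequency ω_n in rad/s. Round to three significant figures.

ω_n ≈ 0.679 rad/s

Peak time t_p = π/ω_d, so ω_d = π/t_p = π/4.70 = 0.668 rad/s.
ω_n = ω_d/√(1−ζ²) = 0.668/√0.970 = 0.679 rad/s.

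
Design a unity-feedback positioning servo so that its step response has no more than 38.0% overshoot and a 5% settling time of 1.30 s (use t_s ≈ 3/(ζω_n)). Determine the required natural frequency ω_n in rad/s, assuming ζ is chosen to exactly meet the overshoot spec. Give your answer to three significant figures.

ω_n ≈ 7.84 rad/s

ζ = −ln(OS)/√(π² + (ln OS)²). With OS = 0.380, ln OS = −0.9676 and ζ = 0.9676/3.287 = 0.294.
Then ω_n = 3/(ζ t_s) = 3/(0.294 × 1.30) = 7.84 rad/s.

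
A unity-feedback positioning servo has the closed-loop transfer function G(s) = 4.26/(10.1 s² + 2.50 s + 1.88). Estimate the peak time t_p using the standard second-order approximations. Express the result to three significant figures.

Dividing through by 10.1: denominator becomes s² + 0.2475 s + 0.1861.
So ω_n = √0.1861 = 0.431 rad/s and ζ = 0.2475/(2·0.431) = 0.287.
ω_d = ω_n√(1−ζ²) = 0.413 rad/s. t_p = π/ω_d = 7.60 s.

t_p ≈ 7.60 s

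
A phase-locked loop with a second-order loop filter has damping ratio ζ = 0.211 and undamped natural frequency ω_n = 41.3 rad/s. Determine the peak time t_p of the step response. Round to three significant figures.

t_p ≈ 0.0778 s

The damped frequency is ω_d = ω_n√(1−ζ²) = 41.3·√(1−0.0445) = 40.4 rad/s.
Peak time t_p = π/ω_d = π/40.4 = 0.0778 s.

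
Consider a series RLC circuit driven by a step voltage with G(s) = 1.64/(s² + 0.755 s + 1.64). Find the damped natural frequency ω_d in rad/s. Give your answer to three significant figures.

ω_n = √1.64 = 1.28 rad/s; ζ = 0.755/(2·1.28) = 0.295.
The damped frequency ω_d = ω_n√(1−ζ²) = 1.22 rad/s.

ω_d ≈ 1.22 rad/s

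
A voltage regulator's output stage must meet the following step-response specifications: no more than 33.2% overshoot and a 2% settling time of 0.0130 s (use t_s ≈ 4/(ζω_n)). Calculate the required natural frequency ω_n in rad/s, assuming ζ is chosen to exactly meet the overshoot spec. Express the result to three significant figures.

ω_n ≈ 929 rad/s

ζ = −ln(OS)/√(π² + (ln OS)²). With OS = 0.332, ln OS = −1.103 and ζ = 1.103/3.329 = 0.331.
Then ω_n = 4/(ζ t_s) = 4/(0.331 × 0.0130) = 929 rad/s.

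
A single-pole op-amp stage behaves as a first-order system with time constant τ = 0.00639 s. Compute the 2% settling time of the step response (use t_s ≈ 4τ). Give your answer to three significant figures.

t_s ≈ 4τ = 0.0256 s.

t_s ≈ 0.0256 s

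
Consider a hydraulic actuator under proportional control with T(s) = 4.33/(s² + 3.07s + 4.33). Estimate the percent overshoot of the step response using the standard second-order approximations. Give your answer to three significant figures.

Matching coefficients with s² + 2ζω_n s + ω_n² gives ω_n² = 4.33 ⇒ ω_n = 2.08 rad/s, and ζ = 3.07/(2ω_n) = 0.738.
%OS = 100 e^{−πζ/√(1−ζ²)} with ζ = 0.738 gives 3.23%.

%OS ≈ 3.23%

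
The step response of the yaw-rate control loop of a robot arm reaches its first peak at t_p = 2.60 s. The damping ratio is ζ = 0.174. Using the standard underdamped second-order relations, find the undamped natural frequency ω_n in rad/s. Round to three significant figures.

Peak time t_p = π/ω_d, so ω_d = π/t_p = π/2.60 = 1.21 rad/s.
ω_n = ω_d/√(1−ζ²) = 1.21/√0.970 = 1.23 rad/s.

ω_n ≈ 1.23 rad/s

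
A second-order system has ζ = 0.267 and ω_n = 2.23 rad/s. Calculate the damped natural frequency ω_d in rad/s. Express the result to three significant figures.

ω_d ≈ 2.15 rad/s

ω_d = ω_n√(1−ζ²) = 2.23·√0.929 = 2.15 rad/s.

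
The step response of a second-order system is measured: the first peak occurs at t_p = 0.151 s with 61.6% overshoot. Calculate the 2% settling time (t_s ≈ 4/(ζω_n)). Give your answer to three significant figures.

The overshoot fixes ζ = −ln(OS)/√(π²+ln²(OS)) = 0.152.
From t_p = π/ω_d, ω_d = π/0.151 = 20.8 rad/s, so ω_n = ω_d/√(1−ζ²) = 21.1 rad/s.
t_s ≈ 4/(ζω_n) = 4/(0.152·21.1) = 1.25 s.

t_s ≈ 1.25 s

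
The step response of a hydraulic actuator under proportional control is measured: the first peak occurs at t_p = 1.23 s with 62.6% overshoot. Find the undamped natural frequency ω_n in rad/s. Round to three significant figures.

ζ from %OS: ζ = |ln 0.626|/√(π²+ln²0.626) = 0.147.
t_p = π/ω_d ⇒ ω_d = 2.55 rad/s; then ω_n = ω_d/√(1−ζ²) = 2.58 rad/s.

ω_n ≈ 2.58 rad/s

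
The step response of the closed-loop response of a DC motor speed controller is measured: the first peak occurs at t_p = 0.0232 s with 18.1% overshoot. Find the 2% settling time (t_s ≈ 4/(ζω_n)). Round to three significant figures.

t_s ≈ 0.0543 s

ζ from %OS: ζ = |ln 0.181|/√(π²+ln²0.181) = 0.478.
t_p = π/ω_d ⇒ ω_d = 135 rad/s; then ω_n = ω_d/√(1−ζ²) = 154 rad/s.
t_s ≈ 4/(ζω_n) = 4/(0.478·154) = 0.0543 s.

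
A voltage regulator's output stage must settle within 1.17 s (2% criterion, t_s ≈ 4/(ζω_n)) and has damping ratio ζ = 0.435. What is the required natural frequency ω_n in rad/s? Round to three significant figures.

Rearranging t_s ≈ 4/(ζω_n) gives ω_n = 4/(ζ·t_s) = 4/(0.435 × 1.17) = 7.86 rad/s.

ω_n ≈ 7.86 rad/s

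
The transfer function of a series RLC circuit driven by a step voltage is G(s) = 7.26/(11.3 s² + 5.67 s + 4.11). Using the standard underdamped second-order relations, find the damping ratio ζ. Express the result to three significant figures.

ζ ≈ 0.416

Dividing through by 11.3: denominator becomes s² + 0.5018 s + 0.3637.
So ω_n = √0.3637 = 0.603 rad/s and ζ = 0.5018/(2·0.603) = 0.416.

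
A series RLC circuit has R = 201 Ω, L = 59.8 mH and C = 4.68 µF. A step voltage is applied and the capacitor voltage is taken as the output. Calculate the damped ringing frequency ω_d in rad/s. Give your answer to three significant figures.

For a series RLC circuit (capacitor voltage as output), ω_n = 1/√(LC) = 1/√(59.8 mH · 4.68 µF) = 1890 rad/s.
ζ = (R/2)·√(C/L) = (201/2)·√(4.68 µF/59.8 mH) = 0.889.
ω_d = ω_n√(1−ζ²) = 865 rad/s.

ω_d ≈ 865 rad/s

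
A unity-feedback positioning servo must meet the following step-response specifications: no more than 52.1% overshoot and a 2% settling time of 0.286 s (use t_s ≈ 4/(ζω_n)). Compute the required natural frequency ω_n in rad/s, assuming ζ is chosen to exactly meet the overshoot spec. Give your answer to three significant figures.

Inverting the overshoot relation: ζ = |ln 0.521|/√(π² + ln²0.521) = 0.203.
From t_s ≈ 4/(ζω_n): ω_n = 4/(ζ·t_s) = 4/(0.203·0.286) = 68.8 rad/s.

ω_n ≈ 68.8 rad/s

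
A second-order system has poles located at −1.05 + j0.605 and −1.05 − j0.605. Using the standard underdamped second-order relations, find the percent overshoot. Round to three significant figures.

The poles are at −σ ± jω_d with σ = 1.05 and ω_d = 0.605, so ω_n = √(σ²+ω_d²) = 1.21 rad/s and ζ = σ/ω_n = 0.866.
%OS = 100 e^{−πζ/√(1−ζ²)} with ζ = 0.866 gives 0.429%.

%OS ≈ 0.429%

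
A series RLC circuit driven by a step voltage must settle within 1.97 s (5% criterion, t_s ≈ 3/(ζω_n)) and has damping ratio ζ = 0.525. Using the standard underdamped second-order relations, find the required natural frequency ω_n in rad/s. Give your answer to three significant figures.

ω_n ≈ 2.90 rad/s

Rearranging t_s ≈ 3/(ζω_n) gives ω_n = 3/(ζ·t_s) = 3/(0.525 × 1.97) = 2.90 rad/s.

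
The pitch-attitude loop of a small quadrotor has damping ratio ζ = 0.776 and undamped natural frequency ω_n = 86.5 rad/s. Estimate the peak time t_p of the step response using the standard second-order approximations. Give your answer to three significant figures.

The damped frequency is ω_d = ω_n√(1−ζ²) = 86.5·√(1−0.602) = 54.6 rad/s.
Peak time t_p = π/ω_d = π/54.6 = 0.0576 s.

t_p ≈ 0.0576 s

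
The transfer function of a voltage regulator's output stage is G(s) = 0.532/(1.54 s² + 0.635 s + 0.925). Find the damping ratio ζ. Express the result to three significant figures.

ζ ≈ 0.266

Dividing through by 1.54: denominator becomes s² + 0.4123 s + 0.6006.
So ω_n = √0.6006 = 0.775 rad/s and ζ = 0.4123/(2·0.775) = 0.266.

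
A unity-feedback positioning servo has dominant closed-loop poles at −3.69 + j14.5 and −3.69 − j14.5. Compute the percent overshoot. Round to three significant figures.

With σ = 3.69, ω_d = 14.5: ω_n = √(σ²+ω_d²) = 15.0 rad/s, ζ = σ/ω_n = 0.247.
%OS = 100 e^{−πζ/√(1−ζ²)} with ζ = 0.247 gives 45.0%.

%OS ≈ 45.0%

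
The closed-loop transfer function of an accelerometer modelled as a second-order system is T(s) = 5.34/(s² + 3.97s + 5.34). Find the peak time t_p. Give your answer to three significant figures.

t_p ≈ 2.66 s

Matching coefficients with s² + 2ζω_n s + ω_n² gives ω_n² = 5.34 ⇒ ω_n = 2.31 rad/s, and ζ = 3.97/(2ω_n) = 0.859.
ω_d = ω_n√(1−ζ²) = 1.18 rad/s. Then t_p = π/ω_d = 2.66 s.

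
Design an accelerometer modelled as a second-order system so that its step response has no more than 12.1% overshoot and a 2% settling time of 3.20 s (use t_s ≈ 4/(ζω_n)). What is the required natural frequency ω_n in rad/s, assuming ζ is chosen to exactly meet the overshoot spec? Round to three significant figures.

ω_n ≈ 2.24 rad/s

From %OS = 100·exp(−πζ/√(1−ζ²)), invert to get ζ = −ln(OS)/√(π² + ln²(OS)) with OS = 0.121.
−ln 0.121 = 2.112, so ζ = 2.112/√(π² + 4.460) = 0.558.
Then ω_n = 4/(ζ t_s) = 4/(0.558 × 3.20) = 2.24 rad/s.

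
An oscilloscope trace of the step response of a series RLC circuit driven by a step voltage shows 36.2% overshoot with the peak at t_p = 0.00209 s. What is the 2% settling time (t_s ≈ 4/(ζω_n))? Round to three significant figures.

t_s ≈ 0.00823 s

ζ from %OS: ζ = |ln 0.362|/√(π²+ln²0.362) = 0.308.
t_p = π/ω_d ⇒ ω_d = 1500 rad/s; then ω_n = ω_d/√(1−ζ²) = 1580 rad/s.
t_s ≈ 4/(ζω_n) = 4/(0.308·1580) = 0.00823 s.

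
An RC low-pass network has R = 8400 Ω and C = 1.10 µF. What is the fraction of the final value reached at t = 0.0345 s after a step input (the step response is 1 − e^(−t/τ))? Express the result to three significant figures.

y/y_∞ ≈ 0.976

τ = RC = 8400 × 1.10 µF = 0.00924 s.
y(t)/y_∞ = 1 − e^(−t/τ) = 1 − e^(−0.0345/0.00924) = 1 − e^(−3.73) = 0.976.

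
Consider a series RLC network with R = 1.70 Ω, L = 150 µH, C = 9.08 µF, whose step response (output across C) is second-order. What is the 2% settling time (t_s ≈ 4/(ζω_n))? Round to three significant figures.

t_s ≈ 0.000706 s

For a series RLC circuit (capacitor voltage as output), ω_n = 1/√(LC) = 1/√(150 µH · 9.08 µF) = 27100 rad/s.
ζ = (R/2)·√(C/L) = (1.70/2)·√(9.08 µF/150 µH) = 0.209.
t_s ≈ 4/(ζω_n) = 0.000706 s.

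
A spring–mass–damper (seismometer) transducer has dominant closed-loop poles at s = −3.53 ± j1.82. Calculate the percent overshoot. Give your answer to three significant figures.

%OS ≈ 0.226%

The poles are at −σ ± jω_d with σ = 3.53 and ω_d = 1.82, so ω_n = √(σ²+ω_d²) = 3.97 rad/s and ζ = σ/ω_n = 0.889.
Overshoot: exp(−π·0.889/√(1−0.889²)) = 0.00226, i.e. 0.226%.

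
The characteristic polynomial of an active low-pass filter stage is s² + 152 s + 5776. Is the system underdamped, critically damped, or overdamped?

a² − 4b = 152² − 4·5776 = 0 (repeated real root); the system is critically damped.

critically damped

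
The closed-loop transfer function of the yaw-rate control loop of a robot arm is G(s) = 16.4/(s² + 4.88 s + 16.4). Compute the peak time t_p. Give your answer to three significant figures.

t_p ≈ 0.972 s

Matching coefficients with s² + 2ζω_n s + ω_n² gives ω_n² = 16.4 ⇒ ω_n = 4.05 rad/s, and ζ = 4.88/(2ω_n) = 0.603.
The damped frequency ω_d = ω_n√(1−ζ²) = 3.23 rad/s. Then t_p = π/ω_d = 0.972 s.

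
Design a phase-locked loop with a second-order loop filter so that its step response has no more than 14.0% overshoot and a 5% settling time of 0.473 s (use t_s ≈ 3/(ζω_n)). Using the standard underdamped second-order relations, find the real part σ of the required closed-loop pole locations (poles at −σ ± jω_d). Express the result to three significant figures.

The settling-time spec alone fixes σ = ζω_n = 3/t_s = 3/0.473 = 6.34.
(Overshoot then fixes ζ = 0.531 and hence ω_d = σ·√(1−ζ²)/ζ = 10.1 rad/s.)

σ ≈ 6.34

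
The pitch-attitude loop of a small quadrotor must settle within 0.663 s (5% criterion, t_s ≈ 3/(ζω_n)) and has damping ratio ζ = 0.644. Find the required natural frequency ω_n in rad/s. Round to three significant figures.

ω_n ≈ 7.03 rad/s

Rearranging t_s ≈ 3/(ζω_n) gives ω_n = 3/(ζ·t_s) = 3/(0.644 × 0.663) = 7.03 rad/s.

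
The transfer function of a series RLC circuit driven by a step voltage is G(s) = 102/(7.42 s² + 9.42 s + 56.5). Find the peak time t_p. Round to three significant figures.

t_p ≈ 1.17 s

Dividing through by 7.42: denominator becomes s² + 1.270 s + 7.615.
So ω_n = √7.615 = 2.76 rad/s and ζ = 1.270/(2·2.76) = 0.230.
The damped frequency ω_d = ω_n√(1−ζ²) = 2.69 rad/s. t_p = π/ω_d = 1.17 s.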